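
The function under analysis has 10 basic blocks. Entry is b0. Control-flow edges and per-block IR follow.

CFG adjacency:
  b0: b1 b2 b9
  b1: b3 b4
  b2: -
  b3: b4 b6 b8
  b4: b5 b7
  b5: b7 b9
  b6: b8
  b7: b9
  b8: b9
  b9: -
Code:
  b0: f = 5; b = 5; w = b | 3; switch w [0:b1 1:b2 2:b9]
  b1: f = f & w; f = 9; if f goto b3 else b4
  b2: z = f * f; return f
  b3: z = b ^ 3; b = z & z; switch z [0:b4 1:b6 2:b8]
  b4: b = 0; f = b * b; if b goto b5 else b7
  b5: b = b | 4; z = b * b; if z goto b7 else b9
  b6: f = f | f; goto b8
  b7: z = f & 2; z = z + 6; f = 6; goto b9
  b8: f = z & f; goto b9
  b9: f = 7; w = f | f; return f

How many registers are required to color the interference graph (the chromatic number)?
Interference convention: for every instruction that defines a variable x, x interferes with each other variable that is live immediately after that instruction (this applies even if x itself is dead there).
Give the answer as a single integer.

Answer: 3

Working:
Block summaries:
  b0: def={b,f,w} ue=∅
  b1: def={f} ue={f,w}
  b2: def={z} ue={f}
  b3: def={b,z} ue={b}
  b4: def={b,f} ue=∅
  b5: def={b,z} ue={b}
  b6: def={f} ue={f}
  b7: def={f,z} ue={f}
  b8: def={f} ue={f,z}
  b9: def={f,w} ue=∅

Liveness:
  live b0: ∅→{b,f,w}
  live b1: {b,f,w}→{b,f}
  live b2: {f}→∅
  live b3: {b,f}→{f,z}
  live b4: ∅→{b,f}
  live b5: {b,f}→{f}
  live b6: {f,z}→{f,z}
  live b7: {f}→∅
  live b8: {f,z}→∅
  live b9: ∅→∅

Conflict graph:
  b↔{f,w,z}
  f↔{b,w,z}
  w↔{b,f}
  z↔{b,f}

Chromatic number:
  lower bound: {b,f,w} mutually conflict ⇒ χ ≥ 3
  assign b→r0 f→r1 w→r2 z→r2 — no edge inside a register ⇒ χ ≤ 3
  χ = 3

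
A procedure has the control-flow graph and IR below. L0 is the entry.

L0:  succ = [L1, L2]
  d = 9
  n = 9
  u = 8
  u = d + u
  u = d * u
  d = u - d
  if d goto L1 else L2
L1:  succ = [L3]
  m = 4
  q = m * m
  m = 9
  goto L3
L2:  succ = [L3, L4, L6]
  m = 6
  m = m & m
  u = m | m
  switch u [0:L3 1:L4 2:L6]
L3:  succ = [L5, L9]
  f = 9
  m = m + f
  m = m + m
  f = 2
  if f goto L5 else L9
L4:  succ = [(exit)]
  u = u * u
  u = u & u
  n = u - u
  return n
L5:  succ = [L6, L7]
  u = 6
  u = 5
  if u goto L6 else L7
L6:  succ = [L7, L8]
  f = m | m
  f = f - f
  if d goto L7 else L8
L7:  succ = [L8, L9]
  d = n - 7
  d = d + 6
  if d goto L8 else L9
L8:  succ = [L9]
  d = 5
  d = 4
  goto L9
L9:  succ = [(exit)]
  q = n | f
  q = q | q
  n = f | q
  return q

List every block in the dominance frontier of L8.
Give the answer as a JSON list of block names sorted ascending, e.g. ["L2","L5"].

idom tree: L1←L0 L2←L0 L3←L0 L4←L2 L5←L3 L6←L0 L7←L0 L8←L0 L9←L0
Join-block Dom:
  L3: preds {L1,L2}: {L0,L1} ∩ {L0,L2} = {L0}; idom=L0
  L6: preds {L2,L5}: {L0,L2} ∩ {L0,L3,L5} = {L0}; idom=L0
  L7: preds {L5,L6}: {L0,L3,L5} ∩ {L0,L6} = {L0}; idom=L0
  L8: preds {L6,L7}: {L0,L6} ∩ {L0,L7} = {L0}; idom=L0
  L9: preds {L3,L7,L8}: {L0,L3} ∩ {L0,L7} ∩ {L0,L8} = {L0}; idom=L0

DF derivation:
  join L3 pred L1: L1 stop@L0
  join L3 pred L2: L2 stop@L0
  join L6 pred L2: L2 stop@L0
  join L6 pred L5: L5→L3 stop@L0
  join L7 pred L5: L5→L3 stop@L0
  join L7 pred L6: L6 stop@L0
  join L8 pred L6: L6 stop@L0
  join L8 pred L7: L7 stop@L0
  join L9 pred L3: L3 stop@L0
  join L9 pred L7: L7 stop@L0
  join L9 pred L8: L8 stop@L0
  L0 → ∅
  L1 → {L3}
  L2 → {L3,L6}
  L3 → {L6,L7,L9}
  L4 → ∅
  L5 → {L6,L7}
  L6 → {L7,L8}
  L7 → {L8,L9}
  L8 → {L9}
  L9 → ∅

DF(L8) = ["L9"]

Answer: ["L9"]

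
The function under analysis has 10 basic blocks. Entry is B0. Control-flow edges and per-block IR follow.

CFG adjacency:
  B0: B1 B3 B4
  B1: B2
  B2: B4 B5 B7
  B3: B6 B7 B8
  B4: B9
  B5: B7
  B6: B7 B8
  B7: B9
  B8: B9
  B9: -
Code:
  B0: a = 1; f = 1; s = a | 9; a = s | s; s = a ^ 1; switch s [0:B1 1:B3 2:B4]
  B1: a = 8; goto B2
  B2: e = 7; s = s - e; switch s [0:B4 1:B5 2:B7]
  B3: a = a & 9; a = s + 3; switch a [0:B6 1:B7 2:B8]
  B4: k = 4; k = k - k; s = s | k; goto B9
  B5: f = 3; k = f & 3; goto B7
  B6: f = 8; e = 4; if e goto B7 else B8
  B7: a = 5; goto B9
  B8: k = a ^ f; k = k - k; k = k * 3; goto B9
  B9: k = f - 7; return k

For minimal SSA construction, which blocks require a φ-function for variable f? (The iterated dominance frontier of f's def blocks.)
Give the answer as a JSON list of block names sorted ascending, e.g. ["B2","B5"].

Answer: ["B7", "B8", "B9"]

Working:
idom tree: B1←B0 B2←B1 B3←B0 B4←B0 B5←B2 B6←B3 B7←B0 B8←B3 B9←B0
Dom at joins:
  B4: preds {B0,B2}: {B0} ∩ {B0,B1,B2} = {B0}; idom=B0
  B7: preds {B2,B3,B5,B6}: {B0,B1,B2} ∩ {B0,B3} ∩ {B0,B1,B2,B5} ∩ {B0,B3,B6} = {B0}; idom=B0
  B8: preds {B3,B6}: {B0,B3} ∩ {B0,B3,B6} = {B0,B3}; idom=B3
  B9: preds {B4,B7,B8}: {B0,B4} ∩ {B0,B7} ∩ {B0,B3,B8} = {B0}; idom=B0

DF walk-up:
  join B4 pred B0: · stop@B0
  join B4 pred B2: B2→B1 stop@B0
  join B7 pred B2: B2→B1 stop@B0
  join B7 pred B3: B3 stop@B0
  join B7 pred B5: B5→B2→B1 stop@B0
  join B7 pred B6: B6→B3 stop@B0
  join B8 pred B3: · stop@B3
  join B8 pred B6: B6 stop@B3
  join B9 pred B4: B4 stop@B0
  join B9 pred B7: B7 stop@B0
  join B9 pred B8: B8→B3 stop@B0
  B0 → ∅
  B1 → {B4,B7}
  B2 → {B4,B7}
  B3 → {B7,B9}
  B4 → {B9}
  B5 → {B7}
  B6 → {B7,B8}
  B7 → {B9}
  B8 → {B9}
  B9 → ∅

φ for f: defs {B0,B5,B6}
  DF⁺ = {B7,B8,B9}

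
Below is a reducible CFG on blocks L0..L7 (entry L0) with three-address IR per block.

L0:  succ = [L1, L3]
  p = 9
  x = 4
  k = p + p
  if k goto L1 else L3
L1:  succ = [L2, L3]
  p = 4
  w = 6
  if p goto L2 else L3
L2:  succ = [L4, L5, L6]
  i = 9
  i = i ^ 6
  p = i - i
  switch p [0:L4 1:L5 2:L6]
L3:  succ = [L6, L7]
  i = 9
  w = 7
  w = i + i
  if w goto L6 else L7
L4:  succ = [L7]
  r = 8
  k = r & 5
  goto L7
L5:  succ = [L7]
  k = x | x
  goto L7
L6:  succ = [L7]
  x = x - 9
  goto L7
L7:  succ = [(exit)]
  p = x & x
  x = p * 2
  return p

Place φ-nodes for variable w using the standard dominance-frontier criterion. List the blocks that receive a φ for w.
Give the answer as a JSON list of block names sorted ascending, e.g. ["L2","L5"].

idom tree: L1←L0 L2←L1 L3←L0 L4←L2 L5←L2 L6←L0 L7←L0
Dom at joins:
  L3: preds {L0,L1}: {L0} ∩ {L0,L1} = {L0}; idom=L0
  L6: preds {L2,L3}: {L0,L1,L2} ∩ {L0,L3} = {L0}; idom=L0
  L7: preds {L3,L4,L5,L6}: {L0,L3} ∩ {L0,L1,L2,L4} ∩ {L0,L1,L2,L5} ∩ {L0,L6} = {L0}; idom=L0

Frontier:
  L3←L0: walk · to L0
  L3←L1: walk L1 to L0
  L6←L2: walk L2→L1 to L0
  L6←L3: walk L3 to L0
  L7←L3: walk L3 to L0
  L7←L4: walk L4→L2→L1 to L0
  L7←L5: walk L5→L2→L1 to L0
  L7←L6: walk L6 to L0
  DF(L0)=∅
  DF(L1)={L3,L6,L7}
  DF(L2)={L6,L7}
  DF(L3)={L6,L7}
  DF(L4)={L7}
  DF(L5)={L7}
  DF(L6)={L7}
  DF(L7)=∅

φ for w: defs {L1,L3}
  DF⁺ = {L3,L6,L7}

Answer: ["L3", "L6", "L7"]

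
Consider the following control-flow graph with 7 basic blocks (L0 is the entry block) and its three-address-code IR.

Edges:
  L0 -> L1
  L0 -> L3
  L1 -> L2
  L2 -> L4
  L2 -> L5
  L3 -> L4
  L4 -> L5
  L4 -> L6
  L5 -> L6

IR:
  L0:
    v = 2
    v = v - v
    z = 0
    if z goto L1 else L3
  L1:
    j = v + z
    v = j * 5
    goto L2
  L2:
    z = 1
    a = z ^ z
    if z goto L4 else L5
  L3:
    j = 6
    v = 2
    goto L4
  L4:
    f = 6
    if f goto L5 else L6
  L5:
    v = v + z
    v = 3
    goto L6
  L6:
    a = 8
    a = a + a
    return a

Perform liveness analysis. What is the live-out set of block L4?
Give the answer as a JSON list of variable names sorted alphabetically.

def/use:
  L0: def={v,z} ue=∅
  L1: def={j,v} ue={v,z}
  L2: def={a,z} ue=∅
  L3: def={j,v} ue=∅
  L4: def={f} ue=∅
  L5: def={v} ue={v,z}
  L6: def={a} ue=∅

Liveness:
  L0 li=∅ lo={v,z}
  L1 li={v,z} lo={v}
  L2 li={v} lo={v,z}
  L3 li={z} lo={v,z}
  L4 li={v,z} lo={v,z}
  L5 li={v,z} lo=∅
  L6 li=∅ lo=∅

live-out(L4) = ["v", "z"]

Answer: ["v", "z"]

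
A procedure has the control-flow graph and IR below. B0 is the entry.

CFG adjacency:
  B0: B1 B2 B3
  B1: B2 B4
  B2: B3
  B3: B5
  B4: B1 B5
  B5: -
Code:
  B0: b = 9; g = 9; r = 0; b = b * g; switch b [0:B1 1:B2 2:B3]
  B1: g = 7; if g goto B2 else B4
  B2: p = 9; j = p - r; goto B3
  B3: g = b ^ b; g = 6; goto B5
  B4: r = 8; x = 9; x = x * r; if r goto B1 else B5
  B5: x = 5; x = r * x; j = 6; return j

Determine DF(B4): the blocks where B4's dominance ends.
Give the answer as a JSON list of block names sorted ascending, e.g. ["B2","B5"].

idom tree: B1←B0 B2←B0 B3←B0 B4←B1 B5←B0
Dom∩ at merges:
  B1: preds {B0,B4}: {B0} ∩ {B0,B1,B4} = {B0}; idom=B0
  B2: preds {B0,B1}: {B0} ∩ {B0,B1} = {B0}; idom=B0
  B3: preds {B0,B2}: {B0} ∩ {B0,B2} = {B0}; idom=B0
  B5: preds {B3,B4}: {B0,B3} ∩ {B0,B1,B4} = {B0}; idom=B0

Frontier:
  B1←B0: walk · to B0
  B1←B4: walk B4→B1 to B0
  B2←B0: walk · to B0
  B2←B1: walk B1 to B0
  B3←B0: walk · to B0
  B3←B2: walk B2 to B0
  B5←B3: walk B3 to B0
  B5←B4: walk B4→B1 to B0
  B0 → ∅
  B1 → {B1,B2,B5}
  B2 → {B3}
  B3 → {B5}
  B4 → {B1,B5}
  B5 → ∅

DF(B4) = ["B1", "B5"]

Answer: ["B1", "B5"]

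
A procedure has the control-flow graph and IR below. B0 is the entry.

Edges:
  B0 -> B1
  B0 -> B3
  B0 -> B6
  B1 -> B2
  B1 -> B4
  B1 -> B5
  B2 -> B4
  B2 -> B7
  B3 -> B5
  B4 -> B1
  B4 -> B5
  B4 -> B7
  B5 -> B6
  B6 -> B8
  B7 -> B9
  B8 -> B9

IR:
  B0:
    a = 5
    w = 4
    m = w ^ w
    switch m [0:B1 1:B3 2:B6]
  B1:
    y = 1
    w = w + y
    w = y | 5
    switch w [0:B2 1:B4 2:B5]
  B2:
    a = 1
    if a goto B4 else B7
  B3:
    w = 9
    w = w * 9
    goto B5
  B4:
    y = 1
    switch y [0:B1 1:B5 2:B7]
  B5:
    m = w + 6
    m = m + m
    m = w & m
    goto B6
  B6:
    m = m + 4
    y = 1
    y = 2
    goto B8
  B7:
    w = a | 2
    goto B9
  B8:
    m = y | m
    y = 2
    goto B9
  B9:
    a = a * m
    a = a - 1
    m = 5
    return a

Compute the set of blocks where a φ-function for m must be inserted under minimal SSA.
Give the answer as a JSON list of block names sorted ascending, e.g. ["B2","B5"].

idom tree: B1←B0 B2←B1 B3←B0 B4←B1 B5←B0 B6←B0 B7←B1 B8←B6 B9←B0
Dom∩ at merges:
  B1: preds {B0,B4}: {B0} ∩ {B0,B1,B4} = {B0}; idom=B0
  B4: preds {B1,B2}: {B0,B1} ∩ {B0,B1,B2} = {B0,B1}; idom=B1
  B5: preds {B1,B3,B4}: {B0,B1} ∩ {B0,B3} ∩ {B0,B1,B4} = {B0}; idom=B0
  B6: preds {B0,B5}: {B0} ∩ {B0,B5} = {B0}; idom=B0
  B7: preds {B2,B4}: {B0,B1,B2} ∩ {B0,B1,B4} = {B0,B1}; idom=B1
  B9: preds {B7,B8}: {B0,B1,B7} ∩ {B0,B6,B8} = {B0}; idom=B0

DF walk-up:
  B1←B0: walk · to B0
  B1←B4: walk B4→B1 to B0
  B4←B1: walk · to B1
  B4←B2: walk B2 to B1
  B5←B1: walk B1 to B0
  B5←B3: walk B3 to B0
  B5←B4: walk B4→B1 to B0
  B6←B0: walk · to B0
  B6←B5: walk B5 to B0
  B7←B2: walk B2 to B1
  B7←B4: walk B4 to B1
  B9←B7: walk B7→B1 to B0
  B9←B8: walk B8→B6 to B0
  B0 → ∅
  B1 → {B1,B5,B9}
  B2 → {B4,B7}
  B3 → {B5}
  B4 → {B1,B5,B7}
  B5 → {B6}
  B6 → {B9}
  B7 → {B9}
  B8 → {B9}
  B9 → ∅

φ for m: defs {B0,B5,B6,B8,B9}
  DF⁺ = {B6,B9}

Answer: ["B6", "B9"]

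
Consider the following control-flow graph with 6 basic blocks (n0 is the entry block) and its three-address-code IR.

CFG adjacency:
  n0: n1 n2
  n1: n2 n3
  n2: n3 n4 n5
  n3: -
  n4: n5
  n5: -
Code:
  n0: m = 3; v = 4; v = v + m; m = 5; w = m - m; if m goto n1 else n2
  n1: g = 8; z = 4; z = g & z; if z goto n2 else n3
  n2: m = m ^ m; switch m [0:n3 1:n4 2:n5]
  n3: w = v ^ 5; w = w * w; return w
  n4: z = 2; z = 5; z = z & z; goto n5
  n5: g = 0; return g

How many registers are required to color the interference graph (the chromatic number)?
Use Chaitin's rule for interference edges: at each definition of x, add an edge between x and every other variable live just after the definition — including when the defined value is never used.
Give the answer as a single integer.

Answer: 4

Analysis:
Per-block:
  n0 def {m,v,w} use ∅
  n1 def {g,z} use ∅
  n2 def {m} use {m}
  n3 def {w} use {v}
  n4 def {z} use ∅
  n5 def {g} use ∅

Backward fixpoint:
  live n0: ∅→{m,v}
  live n1: {m,v}→{m,v}
  live n2: {m,v}→{v}
  live n3: {v}→∅
  live n4: ∅→∅
  live n5: ∅→∅

Interfere edges:
  g↔{m,v,z}
  m↔{g,v,w,z}
  v↔{g,m,w,z}
  w↔{m,v}
  z↔{g,m,v}

Chromatic number:
  clique {g,m,v,z} ⇒ need ≥ 4
  assign g→R2 m→R0 v→R1 w→R2 z→R3 — no edge inside a register ⇒ χ ≤ 4
  χ = 4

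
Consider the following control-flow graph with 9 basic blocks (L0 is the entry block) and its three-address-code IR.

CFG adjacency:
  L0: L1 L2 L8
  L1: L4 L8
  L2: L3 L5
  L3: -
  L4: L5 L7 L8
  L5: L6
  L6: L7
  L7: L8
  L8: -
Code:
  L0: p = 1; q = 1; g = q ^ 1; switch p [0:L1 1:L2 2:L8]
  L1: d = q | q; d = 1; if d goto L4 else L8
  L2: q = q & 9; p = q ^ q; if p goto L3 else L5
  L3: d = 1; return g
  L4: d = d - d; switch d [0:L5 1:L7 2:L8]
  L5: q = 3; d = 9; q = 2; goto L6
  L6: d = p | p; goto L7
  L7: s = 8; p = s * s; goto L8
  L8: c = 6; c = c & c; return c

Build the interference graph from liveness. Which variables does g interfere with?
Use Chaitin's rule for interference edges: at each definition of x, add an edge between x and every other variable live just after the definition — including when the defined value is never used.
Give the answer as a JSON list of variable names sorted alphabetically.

Block summaries:
  L0: def={g,p,q} ue=∅
  L1: def={d} ue={q}
  L2: def={p,q} ue={q}
  L3: def={d} ue={g}
  L4: def={d} ue={d}
  L5: def={d,q} ue=∅
  L6: def={d} ue={p}
  L7: def={p,s} ue=∅
  L8: def={c} ue=∅

Live sets:
  L0 li=∅ lo={g,p,q}
  L1 li={p,q} lo={d,p}
  L2 li={g,q} lo={g,p}
  L3 li={g} lo=∅
  L4 li={d,p} lo={p}
  L5 li={p} lo={p}
  L6 li={p} lo=∅
  L7 li=∅ lo=∅
  L8 li=∅ lo=∅

Interference:
  c↔∅
  d↔{g,p}
  g↔{d,p,q}
  p↔{d,g,q}
  q↔{g,p}
  s↔∅

N(g) = ["d", "p", "q"]

Answer: ["d", "p", "q"]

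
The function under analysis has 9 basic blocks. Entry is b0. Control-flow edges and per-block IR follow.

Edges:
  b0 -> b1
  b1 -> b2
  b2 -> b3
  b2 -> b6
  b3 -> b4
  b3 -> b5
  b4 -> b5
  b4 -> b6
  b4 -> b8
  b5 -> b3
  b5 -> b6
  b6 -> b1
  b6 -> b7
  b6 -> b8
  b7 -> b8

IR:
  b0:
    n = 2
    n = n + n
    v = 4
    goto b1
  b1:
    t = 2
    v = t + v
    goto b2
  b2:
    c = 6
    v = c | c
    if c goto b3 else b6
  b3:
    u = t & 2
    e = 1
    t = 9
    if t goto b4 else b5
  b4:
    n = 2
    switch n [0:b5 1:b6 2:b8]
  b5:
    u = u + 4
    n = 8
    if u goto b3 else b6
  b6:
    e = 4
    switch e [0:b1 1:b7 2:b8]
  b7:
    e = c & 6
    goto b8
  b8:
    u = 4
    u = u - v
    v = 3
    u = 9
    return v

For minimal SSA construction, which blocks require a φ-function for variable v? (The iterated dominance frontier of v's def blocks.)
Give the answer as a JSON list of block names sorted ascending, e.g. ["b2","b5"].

idom tree: b1←b0 b2←b1 b3←b2 b4←b3 b5←b3 b6←b2 b7←b6 b8←b2
Dom∩ at merges:
  b1: preds {b0,b6}: {b0} ∩ {b0,b1,b2,b6} = {b0}; idom=b0
  b3: preds {b2,b5}: {b0,b1,b2} ∩ {b0,b1,b2,b3,b5} = {b0,b1,b2}; idom=b2
  b5: preds {b3,b4}: {b0,b1,b2,b3} ∩ {b0,b1,b2,b3,b4} = {b0,b1,b2,b3}; idom=b3
  b6: preds {b2,b4,b5}: {b0,b1,b2} ∩ {b0,b1,b2,b3,b4} ∩ {b0,b1,b2,b3,b5} = {b0,b1,b2}; idom=b2
  b8: preds {b4,b6,b7}: {b0,b1,b2,b3,b4} ∩ {b0,b1,b2,b6} ∩ {b0,b1,b2,b6,b7} = {b0,b1,b2}; idom=b2

DF walk-up:
  b1←b0: walk · to b0
  b1←b6: walk b6→b2→b1 to b0
  b3←b2: walk · to b2
  b3←b5: walk b5→b3 to b2
  b5←b3: walk · to b3
  b5←b4: walk b4 to b3
  b6←b2: walk · to b2
  b6←b4: walk b4→b3 to b2
  b6←b5: walk b5→b3 to b2
  b8←b4: walk b4→b3 to b2
  b8←b6: walk b6 to b2
  b8←b7: walk b7→b6 to b2
  b0: DF=∅
  b1: DF={b1}
  b2: DF={b1}
  b3: DF={b3,b6,b8}
  b4: DF={b5,b6,b8}
  b5: DF={b3,b6}
  b6: DF={b1,b8}
  b7: DF={b8}
  b8: DF=∅

φ for v: defs {b0,b1,b2,b8}
  DF⁺ = {b1}

Answer: ["b1"]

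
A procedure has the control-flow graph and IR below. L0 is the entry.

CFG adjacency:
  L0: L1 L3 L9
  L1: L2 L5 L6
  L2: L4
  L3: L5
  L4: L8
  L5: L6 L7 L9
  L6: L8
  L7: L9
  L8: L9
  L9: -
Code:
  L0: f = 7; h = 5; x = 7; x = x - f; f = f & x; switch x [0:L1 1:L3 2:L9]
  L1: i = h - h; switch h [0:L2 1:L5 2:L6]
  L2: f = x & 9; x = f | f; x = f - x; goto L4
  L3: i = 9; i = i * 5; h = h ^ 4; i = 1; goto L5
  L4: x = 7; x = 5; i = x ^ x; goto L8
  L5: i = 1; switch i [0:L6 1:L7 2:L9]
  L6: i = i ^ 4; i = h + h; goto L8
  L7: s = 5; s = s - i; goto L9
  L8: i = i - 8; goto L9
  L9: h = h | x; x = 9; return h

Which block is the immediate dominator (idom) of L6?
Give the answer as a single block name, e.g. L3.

Answer: L0

Derivation:
idom tree: L1←L0 L2←L1 L3←L0 L4←L2 L5←L0 L6←L0 L7←L5 L8←L0 L9←L0
Dom∩ at merges:
  L5: preds {L1,L3}: {L0,L1} ∩ {L0,L3} = {L0}; idom=L0
  L6: preds {L1,L5}: {L0,L1} ∩ {L0,L5} = {L0}; idom=L0
  L8: preds {L4,L6}: {L0,L1,L2,L4} ∩ {L0,L6} = {L0}; idom=L0
  L9: preds {L0,L5,L7,L8}: {L0} ∩ {L0,L5} ∩ {L0,L5,L7} ∩ {L0,L8} = {L0}; idom=L0

idom(L6) = L0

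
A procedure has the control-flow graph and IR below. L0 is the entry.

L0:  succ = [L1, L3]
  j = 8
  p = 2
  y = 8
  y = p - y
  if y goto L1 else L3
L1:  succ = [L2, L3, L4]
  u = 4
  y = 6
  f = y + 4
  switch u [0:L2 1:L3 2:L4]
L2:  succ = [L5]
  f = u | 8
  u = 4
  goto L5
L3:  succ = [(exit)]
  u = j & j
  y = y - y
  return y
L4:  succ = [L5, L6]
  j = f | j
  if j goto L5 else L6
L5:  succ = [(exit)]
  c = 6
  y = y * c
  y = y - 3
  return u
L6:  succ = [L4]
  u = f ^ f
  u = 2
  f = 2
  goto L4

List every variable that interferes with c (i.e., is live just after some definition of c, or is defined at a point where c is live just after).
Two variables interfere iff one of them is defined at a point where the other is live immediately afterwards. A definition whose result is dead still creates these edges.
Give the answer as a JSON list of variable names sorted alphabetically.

Per-block:
  L0: def={j,p,y} ue=∅
  L1: def={f,u,y} ue=∅
  L2: def={f,u} ue={u}
  L3: def={u,y} ue={j,y}
  L4: def={j} ue={f,j}
  L5: def={c,y} ue={u,y}
  L6: def={f,u} ue={f}

Backward fixpoint:
  live L0: ∅→{j,y}
  live L1: {j}→{f,j,u,y}
  live L2: {u,y}→{u,y}
  live L3: {j,y}→∅
  live L4: {f,j,u,y}→{f,j,u,y}
  live L5: {u,y}→∅
  live L6: {f,j,y}→{f,j,u,y}

Conflict graph:
  c — {u,y}
  f — {j,u,y}
  j — {f,p,u,y}
  p — {j,y}
  u — {c,f,j,y}
  y — {c,f,j,p,u}

N(c) = ["u", "y"]

Answer: ["u", "y"]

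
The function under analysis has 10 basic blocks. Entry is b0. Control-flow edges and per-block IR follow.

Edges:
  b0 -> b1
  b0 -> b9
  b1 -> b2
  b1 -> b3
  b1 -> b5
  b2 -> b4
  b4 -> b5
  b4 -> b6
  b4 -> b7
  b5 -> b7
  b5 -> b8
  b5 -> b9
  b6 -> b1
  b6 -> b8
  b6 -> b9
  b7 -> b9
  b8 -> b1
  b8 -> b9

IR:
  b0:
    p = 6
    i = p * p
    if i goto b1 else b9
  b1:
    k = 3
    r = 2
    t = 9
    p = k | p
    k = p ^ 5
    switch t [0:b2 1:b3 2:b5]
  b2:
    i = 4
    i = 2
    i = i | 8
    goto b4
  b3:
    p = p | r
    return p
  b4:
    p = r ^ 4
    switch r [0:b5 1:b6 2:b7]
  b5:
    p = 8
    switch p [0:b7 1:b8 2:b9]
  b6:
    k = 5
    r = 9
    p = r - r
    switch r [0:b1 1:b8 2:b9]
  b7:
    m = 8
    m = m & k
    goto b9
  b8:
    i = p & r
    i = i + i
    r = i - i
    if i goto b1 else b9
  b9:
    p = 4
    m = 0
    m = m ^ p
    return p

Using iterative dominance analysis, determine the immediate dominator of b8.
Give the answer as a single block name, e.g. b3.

idom tree: b1←b0 b2←b1 b3←b1 b4←b2 b5←b1 b6←b4 b7←b1 b8←b1 b9←b0
Dom∩ at merges:
  b1: preds {b0,b6,b8}: {b0} ∩ {b0,b1,b2,b4,b6} ∩ {b0,b1,b8} = {b0}; idom=b0
  b5: preds {b1,b4}: {b0,b1} ∩ {b0,b1,b2,b4} = {b0,b1}; idom=b1
  b7: preds {b4,b5}: {b0,b1,b2,b4} ∩ {b0,b1,b5} = {b0,b1}; idom=b1
  b8: preds {b5,b6}: {b0,b1,b5} ∩ {b0,b1,b2,b4,b6} = {b0,b1}; idom=b1
  b9: preds {b0,b5,b6,b7,b8}: {b0} ∩ {b0,b1,b5} ∩ {b0,b1,b2,b4,b6} ∩ {b0,b1,b7} ∩ {b0,b1,b8} = {b0}; idom=b0

idom(b8) = b1

Answer: b1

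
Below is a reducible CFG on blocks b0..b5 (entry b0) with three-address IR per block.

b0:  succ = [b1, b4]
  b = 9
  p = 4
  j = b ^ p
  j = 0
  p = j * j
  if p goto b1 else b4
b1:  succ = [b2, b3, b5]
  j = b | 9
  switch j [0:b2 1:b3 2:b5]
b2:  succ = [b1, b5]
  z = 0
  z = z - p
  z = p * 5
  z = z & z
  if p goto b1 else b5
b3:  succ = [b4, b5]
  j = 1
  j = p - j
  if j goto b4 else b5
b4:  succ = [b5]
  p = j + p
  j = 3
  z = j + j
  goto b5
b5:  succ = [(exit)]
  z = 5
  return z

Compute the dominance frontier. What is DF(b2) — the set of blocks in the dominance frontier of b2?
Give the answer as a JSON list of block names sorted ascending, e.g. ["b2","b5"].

Answer: ["b1", "b5"]

Analysis:
idom tree: b1←b0 b2←b1 b3←b1 b4←b0 b5←b0
Dom∩ at merges:
  b1: preds {b0,b2}: {b0} ∩ {b0,b1,b2} = {b0}; idom=b0
  b4: preds {b0,b3}: {b0} ∩ {b0,b1,b3} = {b0}; idom=b0
  b5: preds {b1,b2,b3,b4}: {b0,b1} ∩ {b0,b1,b2} ∩ {b0,b1,b3} ∩ {b0,b4} = {b0}; idom=b0

Frontier:
  join b1 pred b0: · stop@b0
  join b1 pred b2: b2→b1 stop@b0
  join b4 pred b0: · stop@b0
  join b4 pred b3: b3→b1 stop@b0
  join b5 pred b1: b1 stop@b0
  join b5 pred b2: b2→b1 stop@b0
  join b5 pred b3: b3→b1 stop@b0
  join b5 pred b4: b4 stop@b0
  DF(b0)=∅
  DF(b1)={b1,b4,b5}
  DF(b2)={b1,b5}
  DF(b3)={b4,b5}
  DF(b4)={b5}
  DF(b5)=∅

DF(b2) = ["b1", "b5"]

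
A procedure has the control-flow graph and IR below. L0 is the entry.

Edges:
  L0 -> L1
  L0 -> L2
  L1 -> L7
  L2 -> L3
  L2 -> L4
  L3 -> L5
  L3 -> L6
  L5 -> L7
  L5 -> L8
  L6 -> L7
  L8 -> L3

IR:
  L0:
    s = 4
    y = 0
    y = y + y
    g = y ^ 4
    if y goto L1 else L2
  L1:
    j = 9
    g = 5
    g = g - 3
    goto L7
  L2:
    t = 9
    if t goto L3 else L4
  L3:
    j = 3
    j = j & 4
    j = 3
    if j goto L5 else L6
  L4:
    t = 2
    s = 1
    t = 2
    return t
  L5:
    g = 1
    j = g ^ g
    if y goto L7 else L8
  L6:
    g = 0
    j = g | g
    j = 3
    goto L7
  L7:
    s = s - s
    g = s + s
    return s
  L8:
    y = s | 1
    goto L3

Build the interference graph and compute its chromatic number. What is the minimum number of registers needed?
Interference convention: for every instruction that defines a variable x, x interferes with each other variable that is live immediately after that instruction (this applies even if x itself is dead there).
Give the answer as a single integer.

Answer: 3

Working:
Block summaries:
  L0: def={g,s,y} ue=∅
  L1: def={g,j} ue=∅
  L2: def={t} ue=∅
  L3: def={j} ue=∅
  L4: def={s,t} ue=∅
  L5: def={g,j} ue={y}
  L6: def={g,j} ue=∅
  L7: def={g,s} ue={s}
  L8: def={y} ue={s}

Live sets:
  live L0: ∅→{s,y}
  live L1: {s}→{s}
  live L2: {s,y}→{s,y}
  live L3: {s,y}→{s,y}
  live L4: ∅→∅
  live L5: {s,y}→{s}
  live L6: {s}→{s}
  live L7: {s}→∅
  live L8: {s}→{s,y}

Interference:
  g: {s,y}
  j: {s,y}
  s: {g,j,t,y}
  t: {s,y}
  y: {g,j,s,t}

Registers:
  lower bound: {g,s,y} mutually conflict ⇒ χ ≥ 3
  assign g→c2 j→c2 s→c0 t→c2 y→c1 — no edge inside a register ⇒ χ ≤ 3
  χ = 3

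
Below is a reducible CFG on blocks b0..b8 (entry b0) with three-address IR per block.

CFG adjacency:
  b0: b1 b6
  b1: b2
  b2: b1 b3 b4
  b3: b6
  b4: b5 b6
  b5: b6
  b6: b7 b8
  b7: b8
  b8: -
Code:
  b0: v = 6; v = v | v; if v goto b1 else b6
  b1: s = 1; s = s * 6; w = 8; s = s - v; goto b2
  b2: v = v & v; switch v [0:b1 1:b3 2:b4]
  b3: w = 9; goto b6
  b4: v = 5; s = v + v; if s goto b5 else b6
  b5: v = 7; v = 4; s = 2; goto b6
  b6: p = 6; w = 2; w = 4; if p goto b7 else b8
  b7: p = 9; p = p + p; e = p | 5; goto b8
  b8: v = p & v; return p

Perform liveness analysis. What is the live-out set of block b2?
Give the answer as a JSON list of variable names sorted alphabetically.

def/use:
  b0: def={v} ue=∅
  b1: def={s,w} ue={v}
  b2: def={v} ue={v}
  b3: def={w} ue=∅
  b4: def={s,v} ue=∅
  b5: def={s,v} ue=∅
  b6: def={p,w} ue=∅
  b7: def={e,p} ue=∅
  b8: def={v} ue={p,v}

Backward fixpoint:
  live b0: ∅→{v}
  live b1: {v}→{v}
  live b2: {v}→{v}
  live b3: {v}→{v}
  live b4: ∅→{v}
  live b5: ∅→{v}
  live b6: {v}→{p,v}
  live b7: {v}→{p,v}
  live b8: {p,v}→∅

live-out(b2) = ["v"]

Answer: ["v"]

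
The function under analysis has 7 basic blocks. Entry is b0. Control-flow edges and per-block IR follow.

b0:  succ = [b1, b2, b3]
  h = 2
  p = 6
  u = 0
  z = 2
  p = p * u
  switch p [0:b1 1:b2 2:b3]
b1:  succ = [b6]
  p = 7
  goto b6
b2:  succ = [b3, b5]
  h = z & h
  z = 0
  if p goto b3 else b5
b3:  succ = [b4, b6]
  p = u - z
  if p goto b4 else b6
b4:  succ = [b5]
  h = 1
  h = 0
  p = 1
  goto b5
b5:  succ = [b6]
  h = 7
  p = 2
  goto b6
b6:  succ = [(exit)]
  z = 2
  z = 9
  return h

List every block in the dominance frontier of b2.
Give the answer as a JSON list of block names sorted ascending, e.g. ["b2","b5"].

Answer: ["b3", "b5"]

Analysis:
idom tree: b1←b0 b2←b0 b3←b0 b4←b3 b5←b0 b6←b0
Dom∩ at merges:
  b3: preds {b0,b2}: {b0} ∩ {b0,b2} = {b0}; idom=b0
  b5: preds {b2,b4}: {b0,b2} ∩ {b0,b3,b4} = {b0}; idom=b0
  b6: preds {b1,b3,b5}: {b0,b1} ∩ {b0,b3} ∩ {b0,b5} = {b0}; idom=b0

DF derivation:
  b3←b0: walk · to b0
  b3←b2: walk b2 to b0
  b5←b2: walk b2 to b0
  b5←b4: walk b4→b3 to b0
  b6←b1: walk b1 to b0
  b6←b3: walk b3 to b0
  b6←b5: walk b5 to b0
  b0 → ∅
  b1 → {b6}
  b2 → {b3,b5}
  b3 → {b5,b6}
  b4 → {b5}
  b5 → {b6}
  b6 → ∅

DF(b2) = ["b3", "b5"]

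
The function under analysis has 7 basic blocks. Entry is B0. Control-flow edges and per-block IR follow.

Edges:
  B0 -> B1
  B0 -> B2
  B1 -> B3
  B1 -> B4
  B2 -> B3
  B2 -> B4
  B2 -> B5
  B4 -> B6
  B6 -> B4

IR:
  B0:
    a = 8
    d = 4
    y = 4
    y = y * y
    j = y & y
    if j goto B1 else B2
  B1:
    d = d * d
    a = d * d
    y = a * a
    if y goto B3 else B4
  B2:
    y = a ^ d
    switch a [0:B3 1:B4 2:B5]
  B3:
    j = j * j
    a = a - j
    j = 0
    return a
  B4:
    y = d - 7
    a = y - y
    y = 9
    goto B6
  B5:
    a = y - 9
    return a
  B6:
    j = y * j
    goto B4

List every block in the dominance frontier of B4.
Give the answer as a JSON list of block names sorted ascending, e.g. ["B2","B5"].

Answer: ["B4"]

Analysis:
idom tree: B1←B0 B2←B0 B3←B0 B4←B0 B5←B2 B6←B4
Dom at joins:
  B3: preds {B1,B2}: {B0,B1} ∩ {B0,B2} = {B0}; idom=B0
  B4: preds {B1,B2,B6}: {B0,B1} ∩ {B0,B2} ∩ {B0,B4,B6} = {B0}; idom=B0

Frontier:
  join B3 pred B1: B1 stop@B0
  join B3 pred B2: B2 stop@B0
  join B4 pred B1: B1 stop@B0
  join B4 pred B2: B2 stop@B0
  join B4 pred B6: B6→B4 stop@B0
  B0: DF=∅
  B1: DF={B3,B4}
  B2: DF={B3,B4}
  B3: DF=∅
  B4: DF={B4}
  B5: DF=∅
  B6: DF={B4}

DF(B4) = ["B4"]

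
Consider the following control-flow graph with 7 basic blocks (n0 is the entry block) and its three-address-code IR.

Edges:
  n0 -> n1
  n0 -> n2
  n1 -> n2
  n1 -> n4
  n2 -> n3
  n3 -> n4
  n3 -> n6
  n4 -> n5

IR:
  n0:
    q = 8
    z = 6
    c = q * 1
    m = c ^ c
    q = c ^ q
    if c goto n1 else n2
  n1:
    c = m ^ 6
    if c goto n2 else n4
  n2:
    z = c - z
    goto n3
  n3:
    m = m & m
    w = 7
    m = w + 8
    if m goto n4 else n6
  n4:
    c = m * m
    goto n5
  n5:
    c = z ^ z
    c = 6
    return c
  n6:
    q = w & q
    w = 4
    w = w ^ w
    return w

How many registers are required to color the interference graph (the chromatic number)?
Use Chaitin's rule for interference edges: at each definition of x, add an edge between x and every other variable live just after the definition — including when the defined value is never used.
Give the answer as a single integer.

def/use:
  n0: {c,m,q,z} / ∅
  n1: {c} / {m}
  n2: {z} / {c,z}
  n3: {m,w} / {m}
  n4: {c} / {m}
  n5: {c} / {z}
  n6: {q,w} / {q,w}

Liveness:
  n0 li=∅ lo={c,m,q,z}
  n1 li={m,q,z} lo={c,m,q,z}
  n2 li={c,m,q,z} lo={m,q,z}
  n3 li={m,q,z} lo={m,q,w,z}
  n4 li={m,z} lo={z}
  n5 li={z} lo=∅
  n6 li={q,w} lo=∅

Interference:
  c↔{m,q,z}
  m↔{c,q,w,z}
  q↔{c,m,w,z}
  w↔{m,q,z}
  z↔{c,m,q,w}

Colouring:
  {c,m,q,z} pairwise interfere (4-clique) ⇒ χ ≥ 4
  4-colouring: c0={m}  c1={q}  c2={z}  c3={c,w}
  χ = 4

Answer: 4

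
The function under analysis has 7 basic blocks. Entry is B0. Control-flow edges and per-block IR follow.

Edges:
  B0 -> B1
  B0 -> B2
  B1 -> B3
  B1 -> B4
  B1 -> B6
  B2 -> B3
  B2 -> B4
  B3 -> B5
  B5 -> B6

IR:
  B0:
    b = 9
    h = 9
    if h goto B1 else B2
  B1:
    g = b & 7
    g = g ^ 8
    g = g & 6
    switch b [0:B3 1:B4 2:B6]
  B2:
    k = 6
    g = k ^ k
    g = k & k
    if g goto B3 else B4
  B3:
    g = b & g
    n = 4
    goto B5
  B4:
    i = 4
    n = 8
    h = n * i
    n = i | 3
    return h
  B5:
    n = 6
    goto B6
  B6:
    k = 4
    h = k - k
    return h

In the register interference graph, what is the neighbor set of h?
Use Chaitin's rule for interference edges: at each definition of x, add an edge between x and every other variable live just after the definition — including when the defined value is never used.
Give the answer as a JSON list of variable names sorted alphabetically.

Answer: ["b", "i", "n"]

Analysis:
Per-block:
  B0: def={b,h} ue=∅
  B1: def={g} ue={b}
  B2: def={g,k} ue=∅
  B3: def={g,n} ue={b,g}
  B4: def={h,i,n} ue=∅
  B5: def={n} ue=∅
  B6: def={h,k} ue=∅

Backward fixpoint:
  live B0: ∅→{b}
  live B1: {b}→{b,g}
  live B2: {b}→{b,g}
  live B3: {b,g}→∅
  live B4: ∅→∅
  live B5: ∅→∅
  live B6: ∅→∅

Interfere edges:
  b: {g,h,k}
  g: {b,k}
  h: {b,i,n}
  i: {h,n}
  k: {b,g}
  n: {h,i}

N(h) = ["b", "i", "n"]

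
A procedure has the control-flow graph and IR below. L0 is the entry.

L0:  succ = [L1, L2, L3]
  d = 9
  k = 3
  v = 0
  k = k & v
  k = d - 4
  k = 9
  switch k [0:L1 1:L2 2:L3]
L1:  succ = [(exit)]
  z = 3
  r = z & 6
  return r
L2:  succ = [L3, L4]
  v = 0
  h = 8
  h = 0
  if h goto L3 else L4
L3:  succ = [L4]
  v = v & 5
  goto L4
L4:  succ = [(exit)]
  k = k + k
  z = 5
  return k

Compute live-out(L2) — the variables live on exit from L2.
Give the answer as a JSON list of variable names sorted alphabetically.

Block summaries:
  L0: def={d,k,v} ue=∅
  L1: def={r,z} ue=∅
  L2: def={h,v} ue=∅
  L3: def={v} ue={v}
  L4: def={k,z} ue={k}

Live sets:
  live L0: ∅→{k,v}
  live L1: ∅→∅
  live L2: {k}→{k,v}
  live L3: {k,v}→{k}
  live L4: {k}→∅

live-out(L2) = ["k", "v"]

Answer: ["k", "v"]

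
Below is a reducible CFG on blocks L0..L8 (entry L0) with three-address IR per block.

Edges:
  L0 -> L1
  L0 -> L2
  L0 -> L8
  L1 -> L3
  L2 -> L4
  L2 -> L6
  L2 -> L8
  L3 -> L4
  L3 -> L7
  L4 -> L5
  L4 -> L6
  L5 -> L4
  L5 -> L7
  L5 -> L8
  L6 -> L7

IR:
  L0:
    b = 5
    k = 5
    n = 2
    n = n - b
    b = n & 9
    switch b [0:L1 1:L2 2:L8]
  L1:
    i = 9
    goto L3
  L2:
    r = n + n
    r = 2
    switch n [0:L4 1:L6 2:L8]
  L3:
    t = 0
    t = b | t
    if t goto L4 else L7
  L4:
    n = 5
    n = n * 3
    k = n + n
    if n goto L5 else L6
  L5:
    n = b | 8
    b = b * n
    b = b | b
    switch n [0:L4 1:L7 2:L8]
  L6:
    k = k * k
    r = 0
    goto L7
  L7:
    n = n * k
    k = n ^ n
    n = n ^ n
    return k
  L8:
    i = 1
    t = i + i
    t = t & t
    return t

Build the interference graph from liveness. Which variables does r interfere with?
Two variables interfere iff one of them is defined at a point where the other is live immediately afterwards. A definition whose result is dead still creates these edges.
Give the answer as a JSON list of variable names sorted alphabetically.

Per-block:
  L0: def={b,k,n} ue=∅
  L1: def={i} ue=∅
  L2: def={r} ue={n}
  L3: def={t} ue={b}
  L4: def={k,n} ue=∅
  L5: def={b,n} ue={b}
  L6: def={k,r} ue={k}
  L7: def={k,n} ue={k,n}
  L8: def={i,t} ue=∅

Live sets:
  L0 li=∅ lo={b,k,n}
  L1 li={b,k,n} lo={b,k,n}
  L2 li={b,k,n} lo={b,k,n}
  L3 li={b,k,n} lo={b,k,n}
  L4 li={b} lo={b,k,n}
  L5 li={b,k} lo={b,k,n}
  L6 li={k,n} lo={k,n}
  L7 li={k,n} lo=∅
  L8 li=∅ lo=∅

Interfere edges:
  b: {i,k,n,r,t}
  i: {b,k,n}
  k: {b,i,n,r,t}
  n: {b,i,k,r,t}
  r: {b,k,n}
  t: {b,k,n}

N(r) = ["b", "k", "n"]

Answer: ["b", "k", "n"]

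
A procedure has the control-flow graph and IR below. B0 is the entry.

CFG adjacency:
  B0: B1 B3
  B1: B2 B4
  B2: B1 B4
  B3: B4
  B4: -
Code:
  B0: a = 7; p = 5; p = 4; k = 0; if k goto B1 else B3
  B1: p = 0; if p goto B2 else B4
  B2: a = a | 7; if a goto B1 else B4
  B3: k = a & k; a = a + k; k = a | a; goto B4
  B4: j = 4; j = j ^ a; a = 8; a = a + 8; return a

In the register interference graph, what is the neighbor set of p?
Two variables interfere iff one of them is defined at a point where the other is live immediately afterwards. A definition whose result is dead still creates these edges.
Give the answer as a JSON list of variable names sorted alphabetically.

Per-block:
  B0 def {a,k,p} use ∅
  B1 def {p} use ∅
  B2 def {a} use {a}
  B3 def {a,k} use {a,k}
  B4 def {a,j} use {a}

Backward fixpoint:
  B0: in=∅ out={a,k}
  B1: in={a} out={a}
  B2: in={a} out={a}
  B3: in={a,k} out={a}
  B4: in={a} out=∅

Conflict graph:
  a: {j,k,p}
  j: {a}
  k: {a}
  p: {a}

N(p) = ["a"]

Answer: ["a"]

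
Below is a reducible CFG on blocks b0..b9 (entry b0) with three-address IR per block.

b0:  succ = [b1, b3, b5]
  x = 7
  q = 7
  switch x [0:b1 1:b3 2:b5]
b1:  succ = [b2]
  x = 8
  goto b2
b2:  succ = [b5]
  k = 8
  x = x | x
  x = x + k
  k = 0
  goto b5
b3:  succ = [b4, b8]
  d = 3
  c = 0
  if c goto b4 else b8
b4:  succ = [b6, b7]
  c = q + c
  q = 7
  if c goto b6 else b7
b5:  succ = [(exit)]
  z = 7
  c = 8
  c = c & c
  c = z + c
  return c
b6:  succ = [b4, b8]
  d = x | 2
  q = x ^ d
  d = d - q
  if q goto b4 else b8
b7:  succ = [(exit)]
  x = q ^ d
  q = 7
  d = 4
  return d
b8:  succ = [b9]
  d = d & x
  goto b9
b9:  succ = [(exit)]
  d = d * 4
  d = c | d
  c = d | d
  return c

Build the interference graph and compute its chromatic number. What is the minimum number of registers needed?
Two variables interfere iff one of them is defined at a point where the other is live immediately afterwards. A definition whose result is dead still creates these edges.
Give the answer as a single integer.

Block summaries:
  b0 def {q,x} use ∅
  b1 def {x} use ∅
  b2 def {k,x} use {x}
  b3 def {c,d} use ∅
  b4 def {c,q} use {c,q}
  b5 def {c,z} use ∅
  b6 def {d,q} use {x}
  b7 def {d,q,x} use {d,q}
  b8 def {d} use {d,x}
  b9 def {c,d} use {c,d}

Liveness:
  b0 li=∅ lo={q,x}
  b1 li=∅ lo={x}
  b2 li={x} lo=∅
  b3 li={q,x} lo={c,d,q,x}
  b4 li={c,d,q,x} lo={c,d,q,x}
  b5 li=∅ lo=∅
  b6 li={c,x} lo={c,d,q,x}
  b7 li={d,q} lo=∅
  b8 li={c,d,x} lo={c,d}
  b9 li={c,d} lo=∅

Interference:
  c: {d,q,x,z}
  d: {c,q,x}
  k: {x}
  q: {c,d,x}
  x: {c,d,k,q}
  z: {c}

Chromatic number:
  clique {c,d,q,x} ⇒ need ≥ 4
  4-colouring: R0={c,k}  R1={x,z}  R2={d}  R3={q}
  χ = 4

Answer: 4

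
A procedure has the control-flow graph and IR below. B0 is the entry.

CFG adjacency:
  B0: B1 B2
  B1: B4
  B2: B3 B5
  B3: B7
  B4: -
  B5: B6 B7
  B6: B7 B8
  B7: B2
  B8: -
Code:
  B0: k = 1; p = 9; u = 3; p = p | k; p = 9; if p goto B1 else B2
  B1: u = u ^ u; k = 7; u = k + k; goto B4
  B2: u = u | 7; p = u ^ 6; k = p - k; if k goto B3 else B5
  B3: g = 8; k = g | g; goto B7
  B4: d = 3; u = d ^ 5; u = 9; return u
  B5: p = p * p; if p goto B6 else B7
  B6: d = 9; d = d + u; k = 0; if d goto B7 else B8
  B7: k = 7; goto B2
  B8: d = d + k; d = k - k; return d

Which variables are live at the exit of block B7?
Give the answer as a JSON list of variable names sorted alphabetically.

Answer: ["k", "u"]

Analysis:
Block summaries:
  B0 def {k,p,u} use ∅
  B1 def {k,u} use {u}
  B2 def {k,p,u} use {k,u}
  B3 def {g,k} use ∅
  B4 def {d,u} use ∅
  B5 def {p} use {p}
  B6 def {d,k} use {u}
  B7 def {k} use ∅
  B8 def {d} use {d,k}

Live sets:
  live B0: ∅→{k,u}
  live B1: {u}→∅
  live B2: {k,u}→{p,u}
  live B3: {u}→{u}
  live B4: ∅→∅
  live B5: {p,u}→{u}
  live B6: {u}→{d,k,u}
  live B7: {u}→{k,u}
  live B8: {d,k}→∅

live-out(B7) = ["k", "u"]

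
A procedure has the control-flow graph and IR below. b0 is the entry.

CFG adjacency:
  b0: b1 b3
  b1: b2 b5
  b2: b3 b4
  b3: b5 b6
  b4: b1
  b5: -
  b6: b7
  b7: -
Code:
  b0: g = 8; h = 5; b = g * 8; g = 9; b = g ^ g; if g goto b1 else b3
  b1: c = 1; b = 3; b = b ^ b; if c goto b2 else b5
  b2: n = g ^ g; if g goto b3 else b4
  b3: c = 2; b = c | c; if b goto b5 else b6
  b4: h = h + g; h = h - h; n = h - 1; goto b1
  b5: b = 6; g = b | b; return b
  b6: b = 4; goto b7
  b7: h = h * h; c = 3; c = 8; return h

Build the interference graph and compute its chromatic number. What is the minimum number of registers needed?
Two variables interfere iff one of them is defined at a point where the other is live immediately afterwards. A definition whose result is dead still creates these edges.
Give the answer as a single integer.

Block summaries:
  b0: {b,g,h} / ∅
  b1: {b,c} / ∅
  b2: {n} / {g}
  b3: {b,c} / ∅
  b4: {h,n} / {g,h}
  b5: {b,g} / ∅
  b6: {b} / ∅
  b7: {c,h} / {h}

Backward fixpoint:
  b0: in=∅ out={g,h}
  b1: in={g,h} out={g,h}
  b2: in={g,h} out={g,h}
  b3: in={h} out={h}
  b4: in={g,h} out={g,h}
  b5: in=∅ out=∅
  b6: in={h} out={h}
  b7: in={h} out=∅

Interfere edges:
  b: {c,g,h}
  c: {b,g,h}
  g: {b,c,h,n}
  h: {b,c,g,n}
  n: {g,h}

Chromatic number:
  {b,c,g,h} pairwise interfere (4-clique) ⇒ χ ≥ 4
  assign b→r2 c→r3 g→r0 h→r1 n→r2 — no edge inside a register ⇒ χ ≤ 4
  χ = 4

Answer: 4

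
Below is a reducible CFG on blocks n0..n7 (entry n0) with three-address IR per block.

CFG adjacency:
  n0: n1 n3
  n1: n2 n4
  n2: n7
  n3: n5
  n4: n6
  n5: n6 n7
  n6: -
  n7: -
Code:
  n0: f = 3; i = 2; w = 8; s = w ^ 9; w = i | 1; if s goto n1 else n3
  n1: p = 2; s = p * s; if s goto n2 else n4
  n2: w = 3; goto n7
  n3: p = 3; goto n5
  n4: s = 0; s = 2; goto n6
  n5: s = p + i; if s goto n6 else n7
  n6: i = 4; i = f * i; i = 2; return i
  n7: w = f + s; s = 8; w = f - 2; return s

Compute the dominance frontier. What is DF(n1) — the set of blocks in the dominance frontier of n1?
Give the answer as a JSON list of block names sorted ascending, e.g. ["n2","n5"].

idom tree: n1←n0 n2←n1 n3←n0 n4←n1 n5←n3 n6←n0 n7←n0
Dom at joins:
  n6: preds {n4,n5}: {n0,n1,n4} ∩ {n0,n3,n5} = {n0}; idom=n0
  n7: preds {n2,n5}: {n0,n1,n2} ∩ {n0,n3,n5} = {n0}; idom=n0

DF walk-up:
  n6←n4: walk n4→n1 to n0
  n6←n5: walk n5→n3 to n0
  n7←n2: walk n2→n1 to n0
  n7←n5: walk n5→n3 to n0
  n0 → ∅
  n1 → {n6,n7}
  n2 → {n7}
  n3 → {n6,n7}
  n4 → {n6}
  n5 → {n6,n7}
  n6 → ∅
  n7 → ∅

DF(n1) = ["n6", "n7"]

Answer: ["n6", "n7"]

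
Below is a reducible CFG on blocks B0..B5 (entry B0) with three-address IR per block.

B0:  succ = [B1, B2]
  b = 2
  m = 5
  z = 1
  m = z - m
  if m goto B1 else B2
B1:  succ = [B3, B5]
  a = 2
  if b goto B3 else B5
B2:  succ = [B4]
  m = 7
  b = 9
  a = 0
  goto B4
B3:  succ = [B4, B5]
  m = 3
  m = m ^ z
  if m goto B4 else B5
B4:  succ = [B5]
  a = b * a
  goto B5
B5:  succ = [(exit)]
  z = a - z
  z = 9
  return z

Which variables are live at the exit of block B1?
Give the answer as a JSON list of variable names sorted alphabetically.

Per-block:
  B0: {b,m,z} / ∅
  B1: {a} / {b}
  B2: {a,b,m} / ∅
  B3: {m} / {z}
  B4: {a} / {a,b}
  B5: {z} / {a,z}

Live sets:
  live B0: ∅→{b,z}
  live B1: {b,z}→{a,b,z}
  live B2: {z}→{a,b,z}
  live B3: {a,b,z}→{a,b,z}
  live B4: {a,b,z}→{a,z}
  live B5: {a,z}→∅

live-out(B1) = ["a", "b", "z"]

Answer: ["a", "b", "z"]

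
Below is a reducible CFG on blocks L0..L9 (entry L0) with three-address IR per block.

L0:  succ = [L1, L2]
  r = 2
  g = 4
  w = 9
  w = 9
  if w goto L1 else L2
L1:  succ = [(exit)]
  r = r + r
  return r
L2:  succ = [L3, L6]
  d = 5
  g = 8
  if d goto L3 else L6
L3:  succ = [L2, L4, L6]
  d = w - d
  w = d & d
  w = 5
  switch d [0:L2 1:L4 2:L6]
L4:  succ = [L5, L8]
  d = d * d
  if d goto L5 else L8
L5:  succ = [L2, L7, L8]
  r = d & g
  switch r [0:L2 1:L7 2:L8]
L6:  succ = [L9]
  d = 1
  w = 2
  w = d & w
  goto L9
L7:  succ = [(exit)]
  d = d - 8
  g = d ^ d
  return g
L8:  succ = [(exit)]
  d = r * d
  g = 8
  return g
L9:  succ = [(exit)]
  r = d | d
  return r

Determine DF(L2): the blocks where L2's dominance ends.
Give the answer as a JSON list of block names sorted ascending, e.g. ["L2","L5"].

Answer: ["L2"]

Derivation:
idom tree: L1←L0 L2←L0 L3←L2 L4←L3 L5←L4 L6←L2 L7←L5 L8←L4 L9←L6
Join-block Dom:
  L2: preds {L0,L3,L5}: {L0} ∩ {L0,L2,L3} ∩ {L0,L2,L3,L4,L5} = {L0}; idom=L0
  L6: preds {L2,L3}: {L0,L2} ∩ {L0,L2,L3} = {L0,L2}; idom=L2
  L8: preds {L4,L5}: {L0,L2,L3,L4} ∩ {L0,L2,L3,L4,L5} = {L0,L2,L3,L4}; idom=L4

DF walk-up:
  L2←L0: walk · to L0
  L2←L3: walk L3→L2 to L0
  L2←L5: walk L5→L4→L3→L2 to L0
  L6←L2: walk · to L2
  L6←L3: walk L3 to L2
  L8←L4: walk · to L4
  L8←L5: walk L5 to L4
  L0 → ∅
  L1 → ∅
  L2 → {L2}
  L3 → {L2,L6}
  L4 → {L2}
  L5 → {L2,L8}
  L6 → ∅
  L7 → ∅
  L8 → ∅
  L9 → ∅

DF(L2) = ["L2"]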